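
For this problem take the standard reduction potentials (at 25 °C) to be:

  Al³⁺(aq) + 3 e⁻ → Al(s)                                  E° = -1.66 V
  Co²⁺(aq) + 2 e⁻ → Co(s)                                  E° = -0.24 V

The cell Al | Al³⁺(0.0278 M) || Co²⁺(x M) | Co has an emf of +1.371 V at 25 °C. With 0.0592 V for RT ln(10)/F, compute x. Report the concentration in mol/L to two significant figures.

0.0020 M

Co²⁺/Co is the cathode, Al³⁺/Al the anode: E°cell = +1.42 V, n = 6.
Overall reaction: 3 Co²⁺(aq) + 2 Al(s) → 3 Co(s) + 2 Al³⁺(aq); Q = [Al³⁺]^2/[Co²⁺]^3.
From E = E° − (0.0592/n) log Q: log Q = (E° − E)·n/0.0592 = (+1.42 − (+1.371))·6/0.0592 = 4.9662.
So 3·log[Co²⁺] = 2·log(0.0278) − log Q = -3.1119 − (4.9662) = -8.0781; log[Co²⁺] = -8.0781 / 3 = -2.6927; [Co²⁺] = 10^(-2.6927) ≈ 0.0020 M.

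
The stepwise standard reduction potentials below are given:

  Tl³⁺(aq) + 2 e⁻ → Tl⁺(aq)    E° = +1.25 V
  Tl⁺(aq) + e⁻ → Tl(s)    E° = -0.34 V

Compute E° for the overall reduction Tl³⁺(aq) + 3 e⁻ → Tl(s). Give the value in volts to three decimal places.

+0.720 V

Since ΔG° = −nFE° is additive over sequential reductions, n₃E°₃ = n₁E°₁ + n₂E°₂.
E°₃ = (2×+1.25 + 1×-0.34) / 3 = (+2.160) / 3 = +0.720 V.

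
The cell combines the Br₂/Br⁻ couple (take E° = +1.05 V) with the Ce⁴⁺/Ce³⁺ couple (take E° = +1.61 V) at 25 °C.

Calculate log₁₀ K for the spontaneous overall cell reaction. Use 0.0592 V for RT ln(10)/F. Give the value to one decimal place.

18.9

Cathode: Ce⁴⁺/Ce³⁺; anode: Br₂/Br⁻. E°cell = +0.56 V, n = 2.
log K = nE°cell / 0.0592 = (2)(+0.56) / 0.0592 = 18.9.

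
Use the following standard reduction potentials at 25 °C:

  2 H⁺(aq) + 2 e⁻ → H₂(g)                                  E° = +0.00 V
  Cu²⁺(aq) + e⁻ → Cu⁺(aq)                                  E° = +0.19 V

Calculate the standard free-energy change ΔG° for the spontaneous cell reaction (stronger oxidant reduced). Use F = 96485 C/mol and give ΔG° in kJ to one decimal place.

-36.7 kJ

Cu²⁺/Cu⁺ (E° = +0.19 V) is the cathode; H⁺/H₂ (E° = +0.00 V) is the anode, so E°cell = +0.19 V.
Balancing electrons gives n = 2 (lcm of 1 and 2).
ΔG° = −nFE° = −(2)(96485)(+0.19) = -36,664 J = -36.7 kJ.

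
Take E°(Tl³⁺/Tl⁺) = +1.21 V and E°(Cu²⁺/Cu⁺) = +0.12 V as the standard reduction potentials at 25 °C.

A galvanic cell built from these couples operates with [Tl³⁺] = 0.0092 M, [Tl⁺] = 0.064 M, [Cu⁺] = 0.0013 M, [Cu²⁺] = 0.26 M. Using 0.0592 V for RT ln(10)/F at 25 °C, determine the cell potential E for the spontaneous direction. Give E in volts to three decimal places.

+0.929 V

Tl³⁺/Tl⁺ is the cathode (higher E°), Cu²⁺/Cu⁺ the anode: E°cell = +1.21 − (+0.12) = +1.09 V, n = 2.
Overall: Tl³⁺(aq) + 2 Cu⁺(aq) → Tl⁺(aq) + 2 Cu²⁺(aq)
Q = [Tl⁺]·[Cu²⁺]^2 / ([Tl³⁺]·[Cu⁺]^2); log Q = 5.444.
E = E° − (0.0592/n) log Q = +1.09 − (0.0592/2)(5.444) = +0.929 V.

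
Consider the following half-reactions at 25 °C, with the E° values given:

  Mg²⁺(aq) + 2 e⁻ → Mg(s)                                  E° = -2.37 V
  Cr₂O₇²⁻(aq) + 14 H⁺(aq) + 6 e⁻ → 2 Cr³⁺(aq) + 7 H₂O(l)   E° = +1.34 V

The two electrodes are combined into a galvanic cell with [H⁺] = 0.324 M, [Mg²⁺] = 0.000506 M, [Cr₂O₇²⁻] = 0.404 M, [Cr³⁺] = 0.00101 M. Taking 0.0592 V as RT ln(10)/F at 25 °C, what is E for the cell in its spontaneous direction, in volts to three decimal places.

Cr₂O₇²⁻/Cr³⁺ is the cathode (higher E°), Mg²⁺/Mg the anode: E°cell = +1.34 − (-2.37) = +3.71 V, n = 6.
Overall: Cr₂O₇²⁻(aq) + 14 H⁺(aq) + 3 Mg(s) → 2 Cr³⁺(aq) + 7 H₂O(l) + 3 Mg²⁺(aq)
Q = [Cr³⁺]^2·[Mg²⁺]^3 / ([Cr₂O₇²⁻]·[H⁺]^14); log Q = -8.633.
E = E° − (0.0592/n) log Q = +3.71 − (0.0592/6)(-8.633) = +3.795 V.

+3.795 V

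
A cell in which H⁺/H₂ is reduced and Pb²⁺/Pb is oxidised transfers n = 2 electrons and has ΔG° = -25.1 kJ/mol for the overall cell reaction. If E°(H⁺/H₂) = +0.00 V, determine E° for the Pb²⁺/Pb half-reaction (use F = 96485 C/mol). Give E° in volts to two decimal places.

-0.13 V

E°cell = −ΔG°/(nF) = −(-25.1×10³)/((2)(96485)) = +0.130 V.
Since H⁺/H₂ is the cathode and Pb²⁺/Pb the anode, E°cell = E°(H⁺/H₂) − E°(Pb²⁺/Pb).
So E°(Pb²⁺/Pb) = E°(H⁺/H₂) − E°cell = (+0.00) − (+0.130) = -0.13 V.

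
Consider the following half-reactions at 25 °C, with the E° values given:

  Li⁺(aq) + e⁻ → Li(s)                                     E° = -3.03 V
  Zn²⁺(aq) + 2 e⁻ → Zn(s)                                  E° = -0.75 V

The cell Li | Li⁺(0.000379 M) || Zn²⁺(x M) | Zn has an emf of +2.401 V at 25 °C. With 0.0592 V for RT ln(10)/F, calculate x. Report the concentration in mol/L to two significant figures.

0.0018 M

Zn²⁺/Zn is the cathode, Li⁺/Li the anode: E°cell = +2.28 V, n = 2.
Overall reaction: Zn²⁺(aq) + 2 Li(s) → Zn(s) + 2 Li⁺(aq); Q = [Li⁺]^2/[Zn²⁺]^1.
From E = E° − (0.0592/n) log Q: log Q = (E° − E)·n/0.0592 = (+2.28 − (+2.401))·2/0.0592 = -4.0878.
So 1·log[Zn²⁺] = 2·log(0.000379) − log Q = -6.8427 − (-4.0878) = -2.7549; [Zn²⁺] = 10^(-2.7549) ≈ 0.0018 M.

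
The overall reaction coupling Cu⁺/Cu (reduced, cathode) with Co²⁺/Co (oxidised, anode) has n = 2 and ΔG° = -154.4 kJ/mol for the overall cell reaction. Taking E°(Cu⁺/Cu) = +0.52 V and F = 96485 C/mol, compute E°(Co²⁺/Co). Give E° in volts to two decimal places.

E°cell = −ΔG°/(nF) = −(-154.4×10³)/((2)(96485)) = +0.800 V.
Since Cu⁺/Cu is the cathode and Co²⁺/Co the anode, E°cell = E°(Cu⁺/Cu) − E°(Co²⁺/Co).
So E°(Co²⁺/Co) = E°(Cu⁺/Cu) − E°cell = (+0.52) − (+0.800) = -0.28 V.

-0.28 V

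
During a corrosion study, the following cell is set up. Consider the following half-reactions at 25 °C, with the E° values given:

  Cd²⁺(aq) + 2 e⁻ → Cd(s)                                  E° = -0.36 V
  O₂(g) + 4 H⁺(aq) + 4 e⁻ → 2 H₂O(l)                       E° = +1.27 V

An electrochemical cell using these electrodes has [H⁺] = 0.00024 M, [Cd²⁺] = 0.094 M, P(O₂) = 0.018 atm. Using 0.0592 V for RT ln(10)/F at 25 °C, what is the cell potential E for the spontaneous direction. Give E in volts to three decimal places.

+1.420 V

O₂/H₂O is the cathode (higher E°), Cd²⁺/Cd the anode: E°cell = +1.27 − (-0.36) = +1.63 V, n = 4.
Overall: O₂(g) + 4 H⁺(aq) + 2 Cd(s) → 2 H₂O(l) + 2 Cd²⁺(aq)
Q = [Cd²⁺]^2 / (P(O₂)·[H⁺]^4); log Q = 14.170.
E = E° − (0.0592/n) log Q = +1.63 − (0.0592/4)(14.170) = +1.420 V.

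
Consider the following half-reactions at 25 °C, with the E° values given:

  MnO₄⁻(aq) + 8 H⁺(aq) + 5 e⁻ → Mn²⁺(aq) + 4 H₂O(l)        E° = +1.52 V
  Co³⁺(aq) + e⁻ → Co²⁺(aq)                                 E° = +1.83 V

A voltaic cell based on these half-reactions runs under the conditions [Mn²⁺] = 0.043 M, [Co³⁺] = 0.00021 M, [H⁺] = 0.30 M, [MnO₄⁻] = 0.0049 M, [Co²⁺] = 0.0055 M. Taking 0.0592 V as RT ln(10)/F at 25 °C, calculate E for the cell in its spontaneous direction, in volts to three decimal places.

Co³⁺/Co²⁺ is the cathode (higher E°), MnO₄⁻/Mn²⁺ the anode: E°cell = +1.83 − (+1.52) = +0.31 V, n = 5.
Overall: 5 Co³⁺(aq) + Mn²⁺(aq) + 4 H₂O(l) → 5 Co²⁺(aq) + MnO₄⁻(aq) + 8 H⁺(aq)
Q = [Co²⁺]^5·[MnO₄⁻]·[H⁺]^8 / ([Co³⁺]^5·[Mn²⁺]); log Q = 1.964.
E = E° − (0.0592/n) log Q = +0.31 − (0.0592/5)(1.964) = +0.287 V.

+0.287 V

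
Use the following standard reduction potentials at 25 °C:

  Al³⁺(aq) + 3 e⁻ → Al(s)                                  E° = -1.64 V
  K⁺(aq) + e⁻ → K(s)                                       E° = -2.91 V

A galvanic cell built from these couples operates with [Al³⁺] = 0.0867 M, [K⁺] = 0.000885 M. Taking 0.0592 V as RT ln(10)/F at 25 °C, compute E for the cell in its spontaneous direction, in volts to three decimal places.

+1.430 V

Al³⁺/Al is the cathode (higher E°), K⁺/K the anode: E°cell = -1.64 − (-2.91) = +1.27 V, n = 3.
Overall: Al³⁺(aq) + 3 K(s) → Al(s) + 3 K⁺(aq)
Q = [K⁺]^3 / ([Al³⁺]); log Q = -8.097.
E = E° − (0.0592/n) log Q = +1.27 − (0.0592/3)(-8.097) = +1.430 V.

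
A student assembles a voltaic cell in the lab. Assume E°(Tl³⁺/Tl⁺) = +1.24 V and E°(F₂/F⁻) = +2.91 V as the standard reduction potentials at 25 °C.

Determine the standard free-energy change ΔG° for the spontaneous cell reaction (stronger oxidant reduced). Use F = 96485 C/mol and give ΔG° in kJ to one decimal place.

-322.3 kJ

F₂/F⁻ (E° = +2.91 V) is the cathode; Tl³⁺/Tl⁺ (E° = +1.24 V) is the anode, so E°cell = +1.67 V.
Balancing electrons gives n = 2 (lcm of 2 and 2).
ΔG° = −nFE° = −(2)(96485)(+1.67) = -322,260 J = -322.3 kJ.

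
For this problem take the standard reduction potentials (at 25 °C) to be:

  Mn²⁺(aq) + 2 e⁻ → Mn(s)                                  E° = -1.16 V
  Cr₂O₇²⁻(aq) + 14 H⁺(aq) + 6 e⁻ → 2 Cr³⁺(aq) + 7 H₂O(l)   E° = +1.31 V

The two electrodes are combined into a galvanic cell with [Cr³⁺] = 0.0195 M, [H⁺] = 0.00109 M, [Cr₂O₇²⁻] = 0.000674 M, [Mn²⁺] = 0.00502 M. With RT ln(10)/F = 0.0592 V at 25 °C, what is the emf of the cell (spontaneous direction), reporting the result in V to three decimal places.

Cr₂O₇²⁻/Cr³⁺ is the cathode (higher E°), Mn²⁺/Mn the anode: E°cell = +1.31 − (-1.16) = +2.47 V, n = 6.
Overall: Cr₂O₇²⁻(aq) + 14 H⁺(aq) + 3 Mn(s) → 2 Cr³⁺(aq) + 7 H₂O(l) + 3 Mn²⁺(aq)
Q = [Cr³⁺]^2·[Mn²⁺]^3 / ([Cr₂O₇²⁻]·[H⁺]^14); log Q = 34.330.
E = E° − (0.0592/n) log Q = +2.47 − (0.0592/6)(34.330) = +2.131 V.

+2.131 V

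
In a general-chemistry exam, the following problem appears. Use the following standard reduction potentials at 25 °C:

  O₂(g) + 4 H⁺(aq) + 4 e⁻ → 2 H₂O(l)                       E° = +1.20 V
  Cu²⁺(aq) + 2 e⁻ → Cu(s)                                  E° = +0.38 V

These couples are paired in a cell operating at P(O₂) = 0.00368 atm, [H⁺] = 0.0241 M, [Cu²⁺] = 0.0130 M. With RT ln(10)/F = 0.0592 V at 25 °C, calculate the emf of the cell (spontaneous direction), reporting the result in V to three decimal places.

+0.744 V

O₂/H₂O is the cathode (higher E°), Cu²⁺/Cu the anode: E°cell = +1.20 − (+0.38) = +0.82 V, n = 4.
Overall: O₂(g) + 4 H⁺(aq) + 2 Cu(s) → 2 H₂O(l) + 2 Cu²⁺(aq)
Q = [Cu²⁺]^2 / (P(O₂)·[H⁺]^4); log Q = 5.134.
E = E° − (0.0592/n) log Q = +0.82 − (0.0592/4)(5.134) = +0.744 V.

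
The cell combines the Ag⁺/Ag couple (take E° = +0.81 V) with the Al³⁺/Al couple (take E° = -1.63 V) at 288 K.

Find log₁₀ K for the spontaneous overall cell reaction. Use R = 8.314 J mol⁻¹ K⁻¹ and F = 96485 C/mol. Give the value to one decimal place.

128.1

Cathode: Ag⁺/Ag; anode: Al³⁺/Al. E°cell = (+0.81) − (-1.63) = +2.44 V, with n = 3.
ΔG° = −nFE° = −RT ln K, so ln K = nFE°/(RT) = (3)(96485)(+2.44) / ((8.314)(288)) = 294.964.
log₁₀ K = 294.964 / ln 10 = 128.1.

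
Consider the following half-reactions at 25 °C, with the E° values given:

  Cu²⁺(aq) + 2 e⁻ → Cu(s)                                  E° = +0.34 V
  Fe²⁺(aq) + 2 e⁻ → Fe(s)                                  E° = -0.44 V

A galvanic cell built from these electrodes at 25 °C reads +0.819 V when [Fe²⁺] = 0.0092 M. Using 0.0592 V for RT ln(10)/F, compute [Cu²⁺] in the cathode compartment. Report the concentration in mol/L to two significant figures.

0.19 M

Cu²⁺/Cu is the cathode, Fe²⁺/Fe the anode: E°cell = +0.78 V, n = 2.
Overall reaction: Cu²⁺(aq) + Fe(s) → Cu(s) + Fe²⁺(aq); Q = [Fe²⁺]^1/[Cu²⁺]^1.
From E = E° − (0.0592/n) log Q: log Q = (E° − E)·n/0.0592 = (+0.78 − (+0.819))·2/0.0592 = -1.3176.
So 1·log[Cu²⁺] = 1·log(0.0092) − log Q = -2.0362 − (-1.3176) = -0.7186; [Cu²⁺] = 10^(-0.7186) ≈ 0.19 M.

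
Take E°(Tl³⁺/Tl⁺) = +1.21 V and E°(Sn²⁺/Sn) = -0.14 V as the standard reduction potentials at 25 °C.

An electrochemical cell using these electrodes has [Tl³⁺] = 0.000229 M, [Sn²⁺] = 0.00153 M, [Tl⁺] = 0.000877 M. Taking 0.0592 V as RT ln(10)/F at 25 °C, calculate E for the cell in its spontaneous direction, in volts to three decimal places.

+1.416 V

Tl³⁺/Tl⁺ is the cathode (higher E°), Sn²⁺/Sn the anode: E°cell = +1.21 − (-0.14) = +1.35 V, n = 2.
Overall: Tl³⁺(aq) + Sn(s) → Tl⁺(aq) + Sn²⁺(aq)
Q = [Tl⁺]·[Sn²⁺] / ([Tl³⁺]); log Q = -2.232.
E = E° − (0.0592/n) log Q = +1.35 − (0.0592/2)(-2.232) = +1.416 V.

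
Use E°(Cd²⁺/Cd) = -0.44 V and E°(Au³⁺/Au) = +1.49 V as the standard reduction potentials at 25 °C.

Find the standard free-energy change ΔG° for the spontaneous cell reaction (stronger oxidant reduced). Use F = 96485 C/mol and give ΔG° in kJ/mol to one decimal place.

-1117.3 kJ/mol

Au³⁺/Au (E° = +1.49 V) is the cathode; Cd²⁺/Cd (E° = -0.44 V) is the anode, so E°cell = +1.93 V.
Balancing electrons gives n = 6 (lcm of 3 and 2).
ΔG° = −nFE° = −(6)(96485)(+1.93) = -1,117,296 J = -1117.3 kJ/mol.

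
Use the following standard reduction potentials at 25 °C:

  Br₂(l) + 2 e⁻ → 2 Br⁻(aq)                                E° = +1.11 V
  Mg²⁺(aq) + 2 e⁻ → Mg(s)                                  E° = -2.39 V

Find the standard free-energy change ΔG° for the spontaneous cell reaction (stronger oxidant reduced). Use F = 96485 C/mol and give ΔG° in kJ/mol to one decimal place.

Br₂/Br⁻ (E° = +1.11 V) is the cathode; Mg²⁺/Mg (E° = -2.39 V) is the anode, so E°cell = +3.50 V.
Balancing electrons gives n = 2 (lcm of 2 and 2).
ΔG° = −nFE° = −(2)(96485)(+3.50) = -675,395 J = -675.4 kJ/mol.

-675.4 kJ/mol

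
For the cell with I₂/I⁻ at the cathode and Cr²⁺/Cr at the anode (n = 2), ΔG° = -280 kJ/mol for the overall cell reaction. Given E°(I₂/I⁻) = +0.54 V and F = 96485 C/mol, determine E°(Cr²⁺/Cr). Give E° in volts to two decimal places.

-0.91 V

E°cell = −ΔG°/(nF) = −(-280×10³)/((2)(96485)) = +1.451 V.
Since I₂/I⁻ is the cathode and Cr²⁺/Cr the anode, E°cell = E°(I₂/I⁻) − E°(Cr²⁺/Cr).
So E°(Cr²⁺/Cr) = E°(I₂/I⁻) − E°cell = (+0.54) − (+1.451) = -0.91 V.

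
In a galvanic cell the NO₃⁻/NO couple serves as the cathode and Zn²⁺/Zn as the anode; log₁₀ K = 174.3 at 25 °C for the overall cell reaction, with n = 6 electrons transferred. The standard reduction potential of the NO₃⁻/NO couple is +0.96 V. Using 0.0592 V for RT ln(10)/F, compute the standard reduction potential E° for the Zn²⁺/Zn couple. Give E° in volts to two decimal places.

E°cell = (0.0592/n)·log K = (0.0592/6)(174.3) = +1.720 V.
Since NO₃⁻/NO is the cathode and Zn²⁺/Zn the anode, E°cell = E°(NO₃⁻/NO) − E°(Zn²⁺/Zn).
So E°(Zn²⁺/Zn) = E°(NO₃⁻/NO) − E°cell = (+0.96) − (+1.720) = -0.76 V.

-0.76 V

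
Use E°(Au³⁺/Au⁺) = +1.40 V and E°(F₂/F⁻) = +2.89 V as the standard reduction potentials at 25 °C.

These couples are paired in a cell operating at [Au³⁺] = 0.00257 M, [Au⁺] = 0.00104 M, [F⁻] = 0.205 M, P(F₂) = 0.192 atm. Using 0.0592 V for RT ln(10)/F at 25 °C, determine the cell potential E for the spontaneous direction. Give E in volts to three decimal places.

+1.498 V

F₂/F⁻ is the cathode (higher E°), Au³⁺/Au⁺ the anode: E°cell = +2.89 − (+1.40) = +1.49 V, n = 2.
Overall: F₂(g) + Au⁺(aq) → 2 F⁻(aq) + Au³⁺(aq)
Q = [F⁻]^2·[Au³⁺] / (P(F₂)·[Au⁺]); log Q = -0.267.
E = E° − (0.0592/n) log Q = +1.49 − (0.0592/2)(-0.267) = +1.498 V.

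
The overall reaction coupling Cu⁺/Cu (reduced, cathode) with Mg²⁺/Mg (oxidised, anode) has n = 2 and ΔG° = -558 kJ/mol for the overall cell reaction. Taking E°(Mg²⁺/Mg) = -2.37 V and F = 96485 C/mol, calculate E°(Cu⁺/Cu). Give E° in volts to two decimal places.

E°cell = −ΔG°/(nF) = −(-558×10³)/((2)(96485)) = +2.892 V.
Since Cu⁺/Cu is the cathode and Mg²⁺/Mg the anode, E°cell = E°(Cu⁺/Cu) − E°(Mg²⁺/Mg).
So E°(Cu⁺/Cu) = E°cell + E°(Mg²⁺/Mg) = +2.892 + (-2.37) = +0.52 V.

+0.52 V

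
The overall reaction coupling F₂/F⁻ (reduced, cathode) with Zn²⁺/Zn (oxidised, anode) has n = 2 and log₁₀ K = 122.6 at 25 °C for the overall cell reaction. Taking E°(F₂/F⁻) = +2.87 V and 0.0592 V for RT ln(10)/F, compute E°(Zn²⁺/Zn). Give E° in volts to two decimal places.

-0.76 V

E°cell = (0.0592/n)·log K = (0.0592/2)(122.6) = +3.629 V.
Since F₂/F⁻ is the cathode and Zn²⁺/Zn the anode, E°cell = E°(F₂/F⁻) − E°(Zn²⁺/Zn).
So E°(Zn²⁺/Zn) = E°(F₂/F⁻) − E°cell = (+2.87) − (+3.629) = -0.76 V.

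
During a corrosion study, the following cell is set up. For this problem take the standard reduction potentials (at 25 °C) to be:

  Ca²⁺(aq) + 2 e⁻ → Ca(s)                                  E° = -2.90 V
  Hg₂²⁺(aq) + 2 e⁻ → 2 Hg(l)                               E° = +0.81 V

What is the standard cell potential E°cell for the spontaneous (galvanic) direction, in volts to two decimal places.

+3.71 V

The Hg₂²⁺/Hg couple has the higher reduction potential, so it is the cathode; Ca²⁺/Ca is oxidised at the anode.
E°cell = E°(cathode) − E°(anode) = (+0.81) − (-2.90) = +3.71 V.
Since E°cell > 0, the reaction is spontaneous under standard conditions.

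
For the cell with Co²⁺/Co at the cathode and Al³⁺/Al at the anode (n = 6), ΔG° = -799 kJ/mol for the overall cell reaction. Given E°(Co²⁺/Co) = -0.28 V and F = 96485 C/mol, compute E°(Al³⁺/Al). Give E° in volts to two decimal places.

E°cell = −ΔG°/(nF) = −(-799×10³)/((6)(96485)) = +1.380 V.
Since Co²⁺/Co is the cathode and Al³⁺/Al the anode, E°cell = E°(Co²⁺/Co) − E°(Al³⁺/Al).
So E°(Al³⁺/Al) = E°(Co²⁺/Co) − E°cell = (-0.28) − (+1.380) = -1.66 V.

-1.66 V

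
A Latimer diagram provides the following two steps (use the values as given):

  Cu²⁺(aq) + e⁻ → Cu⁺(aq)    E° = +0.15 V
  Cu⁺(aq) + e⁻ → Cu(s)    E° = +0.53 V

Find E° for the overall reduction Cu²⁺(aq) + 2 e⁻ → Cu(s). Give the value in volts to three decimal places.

Standard free energies of sequential steps add: ΔG°₃ = ΔG°₁ + ΔG°₂, so n₃E°₃ = n₁E°₁ + n₂E°₂.
E°₃ = (1×+0.15 + 1×+0.53) / 2 = (+0.680) / 2 = +0.340 V.

+0.340 V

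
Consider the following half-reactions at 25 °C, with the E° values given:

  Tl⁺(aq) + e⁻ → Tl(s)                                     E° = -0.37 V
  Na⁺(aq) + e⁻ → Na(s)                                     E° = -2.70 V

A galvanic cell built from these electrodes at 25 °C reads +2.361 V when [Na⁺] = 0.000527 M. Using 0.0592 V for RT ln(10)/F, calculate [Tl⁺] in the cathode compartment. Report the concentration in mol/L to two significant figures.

0.0018 M

Tl⁺/Tl is the cathode, Na⁺/Na the anode: E°cell = +2.33 V, n = 1.
Overall reaction: Tl⁺(aq) + Na(s) → Tl(s) + Na⁺(aq); Q = [Na⁺]^1/[Tl⁺]^1.
From E = E° − (0.0592/n) log Q: log Q = (E° − E)·n/0.0592 = (+2.33 − (+2.361))·1/0.0592 = -0.5236.
So 1·log[Tl⁺] = 1·log(0.000527) − log Q = -3.2782 − (-0.5236) = -2.7546; [Tl⁺] = 10^(-2.7546) ≈ 0.0018 M.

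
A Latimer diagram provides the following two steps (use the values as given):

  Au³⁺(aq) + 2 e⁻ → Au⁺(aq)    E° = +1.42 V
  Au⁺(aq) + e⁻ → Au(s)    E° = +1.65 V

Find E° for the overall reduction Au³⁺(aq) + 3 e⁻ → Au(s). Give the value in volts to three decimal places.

Standard free energies of sequential steps add: ΔG°₃ = ΔG°₁ + ΔG°₂, so n₃E°₃ = n₁E°₁ + n₂E°₂.
E°₃ = (2×+1.42 + 1×+1.65) / 3 = (+4.490) / 3 = +1.497 V.

+1.497 V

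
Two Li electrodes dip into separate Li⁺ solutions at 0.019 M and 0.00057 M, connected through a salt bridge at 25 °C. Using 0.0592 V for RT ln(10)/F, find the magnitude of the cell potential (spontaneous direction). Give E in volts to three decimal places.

For a concentration cell E°cell = 0. The 0.019 M side is the cathode (reduction is favoured where [Li⁺] is higher).
With n = 1, E = −(0.0592/1) log([Li⁺]ₐₙ/[Li⁺]꜀ₐₜ) = −(0.0592/1) log(0.00057/0.019) = −(0.0592/1)(-1.523) = +0.090 V.

+0.090 V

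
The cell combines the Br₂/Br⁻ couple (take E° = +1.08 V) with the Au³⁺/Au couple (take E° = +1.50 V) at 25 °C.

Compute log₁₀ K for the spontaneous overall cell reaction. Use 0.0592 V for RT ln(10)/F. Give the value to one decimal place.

42.6

Cathode: Au³⁺/Au; anode: Br₂/Br⁻. E°cell = +0.42 V, n = 6.
log K = nE°cell / 0.0592 = (6)(+0.42) / 0.0592 = 42.6.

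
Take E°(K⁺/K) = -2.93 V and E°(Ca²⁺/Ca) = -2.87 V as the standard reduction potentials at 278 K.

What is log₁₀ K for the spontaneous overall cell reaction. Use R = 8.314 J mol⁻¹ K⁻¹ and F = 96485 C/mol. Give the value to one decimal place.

Cathode: Ca²⁺/Ca; anode: K⁺/K. E°cell = (-2.87) − (-2.93) = +0.06 V, with n = 2.
ΔG° = −nFE° = −RT ln K, so ln K = nFE°/(RT) = (2)(96485)(+0.06) / ((8.314)(278)) = 5.009.
log₁₀ K = 5.009 / ln 10 = 2.2.

2.2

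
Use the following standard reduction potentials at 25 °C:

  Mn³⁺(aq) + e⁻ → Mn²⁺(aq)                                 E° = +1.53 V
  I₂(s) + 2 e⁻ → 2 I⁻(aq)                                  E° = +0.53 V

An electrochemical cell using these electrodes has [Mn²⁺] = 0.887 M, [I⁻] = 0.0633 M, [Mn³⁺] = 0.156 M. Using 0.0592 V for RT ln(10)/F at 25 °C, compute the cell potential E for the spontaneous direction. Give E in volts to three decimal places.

+0.884 V

Mn³⁺/Mn²⁺ is the cathode (higher E°), I₂/I⁻ the anode: E°cell = +1.53 − (+0.53) = +1.00 V, n = 2.
Overall: 2 Mn³⁺(aq) + 2 I⁻(aq) → 2 Mn²⁺(aq) + I₂(s)
Q = [Mn²⁺]^2 / ([Mn³⁺]^2·[I⁻]^2); log Q = 3.907.
E = E° − (0.0592/n) log Q = +1.00 − (0.0592/2)(3.907) = +0.884 V.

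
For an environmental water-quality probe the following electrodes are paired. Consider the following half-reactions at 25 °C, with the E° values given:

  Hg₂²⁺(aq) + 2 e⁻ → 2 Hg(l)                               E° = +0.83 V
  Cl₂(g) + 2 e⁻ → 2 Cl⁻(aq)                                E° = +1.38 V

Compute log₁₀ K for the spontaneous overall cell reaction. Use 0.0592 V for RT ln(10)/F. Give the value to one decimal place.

18.6

Cathode: Cl₂/Cl⁻; anode: Hg₂²⁺/Hg. E°cell = +0.55 V, n = 2.
log K = nE°cell / 0.0592 = (2)(+0.55) / 0.0592 = 18.6.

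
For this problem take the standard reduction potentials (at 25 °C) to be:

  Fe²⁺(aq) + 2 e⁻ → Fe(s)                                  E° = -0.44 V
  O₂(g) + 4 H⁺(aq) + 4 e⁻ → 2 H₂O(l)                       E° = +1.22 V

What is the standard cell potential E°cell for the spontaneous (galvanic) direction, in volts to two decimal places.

+1.66 V

The O₂/H₂O couple has the higher reduction potential, so it is the cathode; Fe²⁺/Fe is oxidised at the anode.
E°cell = E°(cathode) − E°(anode) = (+1.22) − (-0.44) = +1.66 V.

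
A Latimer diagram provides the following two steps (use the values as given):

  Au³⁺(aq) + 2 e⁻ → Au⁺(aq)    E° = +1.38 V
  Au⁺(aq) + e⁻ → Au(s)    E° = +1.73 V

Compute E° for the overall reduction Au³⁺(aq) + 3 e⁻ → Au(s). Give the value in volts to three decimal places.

Since ΔG° = −nFE° is additive over sequential reductions, n₃E°₃ = n₁E°₁ + n₂E°₂.
E°₃ = (2×+1.38 + 1×+1.73) / 3 = (+4.490) / 3 = +1.497 V.
Simply averaging or adding the two E° values would be wrong; the electron-weighted sum is required.

+1.497 V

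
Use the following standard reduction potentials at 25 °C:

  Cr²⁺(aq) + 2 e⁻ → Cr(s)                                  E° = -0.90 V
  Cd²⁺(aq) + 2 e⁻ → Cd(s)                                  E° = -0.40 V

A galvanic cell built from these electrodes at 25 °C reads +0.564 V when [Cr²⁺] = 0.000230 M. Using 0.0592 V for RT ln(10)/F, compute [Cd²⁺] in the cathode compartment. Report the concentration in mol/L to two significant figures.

Cd²⁺/Cd is the cathode, Cr²⁺/Cr the anode: E°cell = +0.50 V, n = 2.
Overall reaction: Cd²⁺(aq) + Cr(s) → Cd(s) + Cr²⁺(aq); Q = [Cr²⁺]^1/[Cd²⁺]^1.
From E = E° − (0.0592/n) log Q: log Q = (E° − E)·n/0.0592 = (+0.50 − (+0.564))·2/0.0592 = -2.1622.
So 1·log[Cd²⁺] = 1·log(0.00023) − log Q = -3.6383 − (-2.1622) = -1.4761; [Cd²⁺] = 10^(-1.4761) ≈ 0.033 M.

0.033 M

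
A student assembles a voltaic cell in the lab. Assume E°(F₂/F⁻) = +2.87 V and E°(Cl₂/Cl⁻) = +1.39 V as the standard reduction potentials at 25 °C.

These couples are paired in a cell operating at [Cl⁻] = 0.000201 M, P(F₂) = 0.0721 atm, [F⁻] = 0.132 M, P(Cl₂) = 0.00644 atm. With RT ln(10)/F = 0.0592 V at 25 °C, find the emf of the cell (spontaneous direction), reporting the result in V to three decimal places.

+1.344 V

F₂/F⁻ is the cathode (higher E°), Cl₂/Cl⁻ the anode: E°cell = +2.87 − (+1.39) = +1.48 V, n = 2.
Overall: F₂(g) + 2 Cl⁻(aq) → 2 F⁻(aq) + Cl₂(g)
Q = [F⁻]^2·P(Cl₂) / (P(F₂)·[Cl⁻]^2); log Q = 4.586.
E = E° − (0.0592/n) log Q = +1.48 − (0.0592/2)(4.586) = +1.344 V.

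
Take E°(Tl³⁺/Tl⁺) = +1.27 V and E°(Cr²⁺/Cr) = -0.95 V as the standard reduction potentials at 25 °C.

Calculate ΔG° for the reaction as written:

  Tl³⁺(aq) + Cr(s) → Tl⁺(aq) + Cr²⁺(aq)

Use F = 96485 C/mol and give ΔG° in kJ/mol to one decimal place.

As written, Tl³⁺/Tl⁺ is reduced (cathode) and Cr²⁺/Cr is oxidised (anode), so E°cell = (+1.27) − (-0.95) = +2.22 V.
Balancing electrons gives n = 2.
ΔG° = −nFE° = −(2)(96485)(+2.22) = -428,393 J = -428.4 kJ/mol.

-428.4 kJ/mol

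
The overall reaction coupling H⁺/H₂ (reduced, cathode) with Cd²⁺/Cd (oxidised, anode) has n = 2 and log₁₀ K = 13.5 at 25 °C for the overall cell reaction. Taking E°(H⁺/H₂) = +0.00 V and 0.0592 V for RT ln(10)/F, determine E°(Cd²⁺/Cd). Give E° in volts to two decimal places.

E°cell = (0.0592/n)·log K = (0.0592/2)(13.5) = +0.400 V.
Since H⁺/H₂ is the cathode and Cd²⁺/Cd the anode, E°cell = E°(H⁺/H₂) − E°(Cd²⁺/Cd).
So E°(Cd²⁺/Cd) = E°(H⁺/H₂) − E°cell = (+0.00) − (+0.400) = -0.40 V.

-0.40 V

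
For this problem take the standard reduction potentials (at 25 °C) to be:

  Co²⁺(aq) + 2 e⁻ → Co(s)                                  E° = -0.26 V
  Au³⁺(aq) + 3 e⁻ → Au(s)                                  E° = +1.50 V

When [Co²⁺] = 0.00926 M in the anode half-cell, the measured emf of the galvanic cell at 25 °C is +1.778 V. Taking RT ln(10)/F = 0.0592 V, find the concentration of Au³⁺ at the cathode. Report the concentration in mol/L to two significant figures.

Au³⁺/Au is the cathode, Co²⁺/Co the anode: E°cell = +1.76 V, n = 6.
Overall reaction: 2 Au³⁺(aq) + 3 Co(s) → 2 Au(s) + 3 Co²⁺(aq); Q = [Co²⁺]^3/[Au³⁺]^2.
From E = E° − (0.0592/n) log Q: log Q = (E° − E)·n/0.0592 = (+1.76 − (+1.778))·6/0.0592 = -1.8243.
So 2·log[Au³⁺] = 3·log(0.00926) − log Q = -6.1002 − (-1.8243) = -4.2759; log[Au³⁺] = -4.2759 / 2 = -2.1380; [Au³⁺] = 10^(-2.1380) ≈ 0.0073 M.

0.0073 M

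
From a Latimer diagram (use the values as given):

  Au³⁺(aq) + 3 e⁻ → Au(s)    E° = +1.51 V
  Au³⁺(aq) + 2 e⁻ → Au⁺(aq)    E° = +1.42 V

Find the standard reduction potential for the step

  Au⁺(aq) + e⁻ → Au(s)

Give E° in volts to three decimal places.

+1.690 V

Sequential free energies add, so n₃E°₃ = n₁E°₁ + n₂E°₂.
With n₃ = 3, and the known step contributing 2×(+1.42) V, the unknown satisfies 1·E° = 3×(+1.51) − 2×(+1.42) = +1.690.
E° = +1.690 / 1 = +1.690 V.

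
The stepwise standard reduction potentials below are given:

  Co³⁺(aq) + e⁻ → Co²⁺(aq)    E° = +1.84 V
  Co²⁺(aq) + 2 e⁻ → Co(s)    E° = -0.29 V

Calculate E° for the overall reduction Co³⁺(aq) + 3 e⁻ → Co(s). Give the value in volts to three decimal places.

Standard free energies of sequential steps add: ΔG°₃ = ΔG°₁ + ΔG°₂, so n₃E°₃ = n₁E°₁ + n₂E°₂.
E°₃ = (1×+1.84 + 2×-0.29) / 3 = (+1.260) / 3 = +0.420 V.

+0.420 V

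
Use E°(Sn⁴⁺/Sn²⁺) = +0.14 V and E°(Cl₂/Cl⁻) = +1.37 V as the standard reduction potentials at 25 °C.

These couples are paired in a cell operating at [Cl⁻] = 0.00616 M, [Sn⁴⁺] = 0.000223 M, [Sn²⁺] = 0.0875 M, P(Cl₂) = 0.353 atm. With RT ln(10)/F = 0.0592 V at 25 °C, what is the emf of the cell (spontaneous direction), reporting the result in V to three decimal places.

+1.424 V

Cl₂/Cl⁻ is the cathode (higher E°), Sn⁴⁺/Sn²⁺ the anode: E°cell = +1.37 − (+0.14) = +1.23 V, n = 2.
Overall: Cl₂(g) + Sn²⁺(aq) → 2 Cl⁻(aq) + Sn⁴⁺(aq)
Q = [Cl⁻]^2·[Sn⁴⁺] / (P(Cl₂)·[Sn²⁺]); log Q = -6.562.
E = E° − (0.0592/n) log Q = +1.23 − (0.0592/2)(-6.562) = +1.424 V.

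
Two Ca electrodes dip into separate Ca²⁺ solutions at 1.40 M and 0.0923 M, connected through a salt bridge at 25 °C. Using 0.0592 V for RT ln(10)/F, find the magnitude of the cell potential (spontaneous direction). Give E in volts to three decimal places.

For a concentration cell E°cell = 0. The 1.40 M side is the cathode (reduction is favoured where [Ca²⁺] is higher).
With n = 2, E = −(0.0592/2) log([Ca²⁺]ₐₙ/[Ca²⁺]꜀ₐₜ) = −(0.0592/2) log(0.0923/1.4) = −(0.0592/2)(-1.181) = +0.035 V.

+0.035 V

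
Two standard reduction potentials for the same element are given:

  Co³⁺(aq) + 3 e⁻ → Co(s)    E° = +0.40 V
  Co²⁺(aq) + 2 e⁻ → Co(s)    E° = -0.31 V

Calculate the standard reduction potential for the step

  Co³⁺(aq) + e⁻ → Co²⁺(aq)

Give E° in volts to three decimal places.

+1.820 V

Sequential free energies add, so n₃E°₃ = n₁E°₁ + n₂E°₂.
With n₃ = 3, and the known step contributing 2×(-0.31) V, the unknown satisfies 1·E° = 3×(+0.40) − 2×(-0.31) = +1.820.
E° = +1.820 / 1 = +1.820 V.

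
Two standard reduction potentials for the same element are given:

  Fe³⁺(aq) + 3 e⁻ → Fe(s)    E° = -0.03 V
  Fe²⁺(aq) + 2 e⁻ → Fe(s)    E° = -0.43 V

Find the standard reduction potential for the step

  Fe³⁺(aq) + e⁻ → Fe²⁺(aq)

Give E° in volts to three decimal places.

Sequential free energies add, so n₃E°₃ = n₁E°₁ + n₂E°₂.
With n₃ = 3, and the known step contributing 2×(-0.43) V, the unknown satisfies 1·E° = 3×(-0.03) − 2×(-0.43) = +0.770.
E° = +0.770 / 1 = +0.770 V.

+0.770 V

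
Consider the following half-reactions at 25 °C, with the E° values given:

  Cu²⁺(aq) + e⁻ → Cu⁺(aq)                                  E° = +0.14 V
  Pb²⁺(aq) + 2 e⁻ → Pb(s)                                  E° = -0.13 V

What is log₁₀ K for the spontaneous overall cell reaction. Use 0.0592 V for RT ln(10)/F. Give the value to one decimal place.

Cathode: Cu²⁺/Cu⁺; anode: Pb²⁺/Pb. E°cell = +0.27 V, n = 2.
log K = nE°cell / 0.0592 = (2)(+0.27) / 0.0592 = 9.1.

9.1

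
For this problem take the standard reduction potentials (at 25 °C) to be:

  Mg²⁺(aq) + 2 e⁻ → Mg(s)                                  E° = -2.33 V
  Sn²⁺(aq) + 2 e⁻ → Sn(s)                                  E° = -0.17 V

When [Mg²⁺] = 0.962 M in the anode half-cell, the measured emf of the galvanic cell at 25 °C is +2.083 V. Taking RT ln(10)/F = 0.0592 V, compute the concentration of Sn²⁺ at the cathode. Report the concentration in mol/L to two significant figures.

Sn²⁺/Sn is the cathode, Mg²⁺/Mg the anode: E°cell = +2.16 V, n = 2.
Overall reaction: Sn²⁺(aq) + Mg(s) → Sn(s) + Mg²⁺(aq); Q = [Mg²⁺]^1/[Sn²⁺]^1.
From E = E° − (0.0592/n) log Q: log Q = (E° − E)·n/0.0592 = (+2.16 − (+2.083))·2/0.0592 = 2.6014.
So 1·log[Sn²⁺] = 1·log(0.962) − log Q = -0.0168 − (2.6014) = -2.6182; [Sn²⁺] = 10^(-2.6182) ≈ 0.0024 M.

0.0024 M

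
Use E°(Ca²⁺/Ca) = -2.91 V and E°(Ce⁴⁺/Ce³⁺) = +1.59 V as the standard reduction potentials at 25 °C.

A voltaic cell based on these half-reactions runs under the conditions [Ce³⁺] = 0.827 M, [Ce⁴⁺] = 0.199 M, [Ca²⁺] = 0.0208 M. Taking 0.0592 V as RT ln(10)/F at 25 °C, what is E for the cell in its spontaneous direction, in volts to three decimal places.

Ce⁴⁺/Ce³⁺ is the cathode (higher E°), Ca²⁺/Ca the anode: E°cell = +1.59 − (-2.91) = +4.50 V, n = 2.
Overall: 2 Ce⁴⁺(aq) + Ca(s) → 2 Ce³⁺(aq) + Ca²⁺(aq)
Q = [Ce³⁺]^2·[Ca²⁺] / ([Ce⁴⁺]^2); log Q = -0.445.
E = E° − (0.0592/n) log Q = +4.50 − (0.0592/2)(-0.445) = +4.513 V.

+4.513 V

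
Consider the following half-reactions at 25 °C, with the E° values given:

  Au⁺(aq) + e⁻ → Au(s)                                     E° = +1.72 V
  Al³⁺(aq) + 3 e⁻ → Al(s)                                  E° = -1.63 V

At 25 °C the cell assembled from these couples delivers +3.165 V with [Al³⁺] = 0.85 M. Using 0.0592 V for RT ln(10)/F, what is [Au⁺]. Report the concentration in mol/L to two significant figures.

Au⁺/Au is the cathode, Al³⁺/Al the anode: E°cell = +3.35 V, n = 3.
Overall reaction: 3 Au⁺(aq) + Al(s) → 3 Au(s) + Al³⁺(aq); Q = [Al³⁺]^1/[Au⁺]^3.
From E = E° − (0.0592/n) log Q: log Q = (E° − E)·n/0.0592 = (+3.35 − (+3.165))·3/0.0592 = 9.3750.
So 3·log[Au⁺] = 1·log(0.85) − log Q = -0.0706 − (9.3750) = -9.4456; log[Au⁺] = -9.4456 / 3 = -3.1485; [Au⁺] = 10^(-3.1485) ≈ 0.00071 M.

0.00071 M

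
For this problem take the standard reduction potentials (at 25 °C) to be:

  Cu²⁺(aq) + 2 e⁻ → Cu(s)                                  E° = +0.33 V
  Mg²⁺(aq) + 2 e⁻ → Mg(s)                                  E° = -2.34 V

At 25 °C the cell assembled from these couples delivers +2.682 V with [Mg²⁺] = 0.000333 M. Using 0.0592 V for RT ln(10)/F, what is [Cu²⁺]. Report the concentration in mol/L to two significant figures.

Cu²⁺/Cu is the cathode, Mg²⁺/Mg the anode: E°cell = +2.67 V, n = 2.
Overall reaction: Cu²⁺(aq) + Mg(s) → Cu(s) + Mg²⁺(aq); Q = [Mg²⁺]^1/[Cu²⁺]^1.
From E = E° − (0.0592/n) log Q: log Q = (E° − E)·n/0.0592 = (+2.67 − (+2.682))·2/0.0592 = -0.4054.
So 1·log[Cu²⁺] = 1·log(0.000333) − log Q = -3.4776 − (-0.4054) = -3.0722; [Cu²⁺] = 10^(-3.0722) ≈ 0.00085 M.

0.00085 M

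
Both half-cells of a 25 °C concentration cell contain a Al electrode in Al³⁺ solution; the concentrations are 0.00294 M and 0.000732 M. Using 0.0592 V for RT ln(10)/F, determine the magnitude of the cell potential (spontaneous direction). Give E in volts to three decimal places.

+0.012 V

For a concentration cell E°cell = 0. The 0.00294 M side is the cathode (reduction is favoured where [Al³⁺] is higher).
With n = 3, E = −(0.0592/3) log([Al³⁺]ₐₙ/[Al³⁺]꜀ₐₜ) = −(0.0592/3) log(0.000732/0.00294) = −(0.0592/3)(-0.604) = +0.012 V.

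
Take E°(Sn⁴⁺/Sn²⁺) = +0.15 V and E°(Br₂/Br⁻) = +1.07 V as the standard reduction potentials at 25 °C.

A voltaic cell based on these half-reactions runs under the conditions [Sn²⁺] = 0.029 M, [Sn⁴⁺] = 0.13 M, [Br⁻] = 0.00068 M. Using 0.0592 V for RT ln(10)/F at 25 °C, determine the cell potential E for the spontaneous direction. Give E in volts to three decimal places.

Br₂/Br⁻ is the cathode (higher E°), Sn⁴⁺/Sn²⁺ the anode: E°cell = +1.07 − (+0.15) = +0.92 V, n = 2.
Overall: Br₂(l) + Sn²⁺(aq) → 2 Br⁻(aq) + Sn⁴⁺(aq)
Q = [Br⁻]^2·[Sn⁴⁺] / ([Sn²⁺]); log Q = -5.683.
E = E° − (0.0592/n) log Q = +0.92 − (0.0592/2)(-5.683) = +1.088 V.

+1.088 V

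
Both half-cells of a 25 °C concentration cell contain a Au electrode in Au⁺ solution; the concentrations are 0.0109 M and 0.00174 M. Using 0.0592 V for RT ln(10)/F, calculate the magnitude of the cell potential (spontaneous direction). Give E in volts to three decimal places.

For a concentration cell E°cell = 0. The 0.0109 M side is the cathode (reduction is favoured where [Au⁺] is higher).
With n = 1, E = −(0.0592/1) log([Au⁺]ₐₙ/[Au⁺]꜀ₐₜ) = −(0.0592/1) log(0.00174/0.0109) = −(0.0592/1)(-0.797) = +0.047 V.

+0.047 V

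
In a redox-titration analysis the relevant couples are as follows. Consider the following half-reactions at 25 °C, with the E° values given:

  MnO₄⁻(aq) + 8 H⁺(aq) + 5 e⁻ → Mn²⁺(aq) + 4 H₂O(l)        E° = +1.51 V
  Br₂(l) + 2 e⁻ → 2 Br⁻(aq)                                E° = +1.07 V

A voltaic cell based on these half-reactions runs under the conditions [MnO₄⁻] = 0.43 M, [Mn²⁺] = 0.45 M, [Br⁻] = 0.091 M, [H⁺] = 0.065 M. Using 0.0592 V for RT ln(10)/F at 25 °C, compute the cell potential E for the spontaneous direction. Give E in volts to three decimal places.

MnO₄⁻/Mn²⁺ is the cathode (higher E°), Br₂/Br⁻ the anode: E°cell = +1.51 − (+1.07) = +0.44 V, n = 10.
Overall: 2 MnO₄⁻(aq) + 16 H⁺(aq) + 10 Br⁻(aq) → 2 Mn²⁺(aq) + 8 H₂O(l) + 5 Br₂(l)
Q = [Mn²⁺]^2 / ([MnO₄⁻]^2·[H⁺]^16·[Br⁻]^10); log Q = 29.442.
E = E° − (0.0592/n) log Q = +0.44 − (0.0592/10)(29.442) = +0.266 V.

+0.266 V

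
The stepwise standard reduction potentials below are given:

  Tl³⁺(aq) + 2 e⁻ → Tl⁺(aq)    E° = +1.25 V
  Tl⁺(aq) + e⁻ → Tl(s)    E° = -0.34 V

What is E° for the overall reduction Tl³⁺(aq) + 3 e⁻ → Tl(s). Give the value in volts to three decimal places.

Standard free energies of sequential steps add: ΔG°₃ = ΔG°₁ + ΔG°₂, so n₃E°₃ = n₁E°₁ + n₂E°₂.
E°₃ = (2×+1.25 + 1×-0.34) / 3 = (+2.160) / 3 = +0.720 V.

+0.720 V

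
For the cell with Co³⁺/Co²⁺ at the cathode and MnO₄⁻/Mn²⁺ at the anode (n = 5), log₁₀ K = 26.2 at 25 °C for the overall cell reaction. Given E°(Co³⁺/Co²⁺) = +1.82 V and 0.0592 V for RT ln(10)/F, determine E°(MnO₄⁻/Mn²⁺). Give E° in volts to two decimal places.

+1.51 V

E°cell = (0.0592/n)·log K = (0.0592/5)(26.2) = +0.310 V.
Since Co³⁺/Co²⁺ is the cathode and MnO₄⁻/Mn²⁺ the anode, E°cell = E°(Co³⁺/Co²⁺) − E°(MnO₄⁻/Mn²⁺).
So E°(MnO₄⁻/Mn²⁺) = E°(Co³⁺/Co²⁺) − E°cell = (+1.82) − (+0.310) = +1.51 V.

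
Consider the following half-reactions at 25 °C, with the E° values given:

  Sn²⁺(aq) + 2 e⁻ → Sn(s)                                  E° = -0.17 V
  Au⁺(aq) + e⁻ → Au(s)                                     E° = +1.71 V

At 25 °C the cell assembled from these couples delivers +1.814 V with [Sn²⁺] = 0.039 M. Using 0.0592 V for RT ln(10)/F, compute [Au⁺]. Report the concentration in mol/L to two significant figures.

0.015 M

Au⁺/Au is the cathode, Sn²⁺/Sn the anode: E°cell = +1.88 V, n = 2.
Overall reaction: 2 Au⁺(aq) + Sn(s) → 2 Au(s) + Sn²⁺(aq); Q = [Sn²⁺]^1/[Au⁺]^2.
From E = E° − (0.0592/n) log Q: log Q = (E° − E)·n/0.0592 = (+1.88 − (+1.814))·2/0.0592 = 2.2297.
So 2·log[Au⁺] = 1·log(0.039) − log Q = -1.4089 − (2.2297) = -3.6386; log[Au⁺] = -3.6386 / 2 = -1.8193; [Au⁺] = 10^(-1.8193) ≈ 0.015 M.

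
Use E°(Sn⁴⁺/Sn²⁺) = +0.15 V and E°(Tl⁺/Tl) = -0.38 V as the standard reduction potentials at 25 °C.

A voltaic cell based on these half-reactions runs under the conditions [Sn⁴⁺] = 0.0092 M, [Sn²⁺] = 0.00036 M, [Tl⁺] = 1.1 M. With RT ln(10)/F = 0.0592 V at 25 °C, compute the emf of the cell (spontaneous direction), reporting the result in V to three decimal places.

Sn⁴⁺/Sn²⁺ is the cathode (higher E°), Tl⁺/Tl the anode: E°cell = +0.15 − (-0.38) = +0.53 V, n = 2.
Overall: Sn⁴⁺(aq) + 2 Tl(s) → Sn²⁺(aq) + 2 Tl⁺(aq)
Q = [Sn²⁺]·[Tl⁺]^2 / ([Sn⁴⁺]); log Q = -1.325.
E = E° − (0.0592/n) log Q = +0.53 − (0.0592/2)(-1.325) = +0.569 V.

+0.569 V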